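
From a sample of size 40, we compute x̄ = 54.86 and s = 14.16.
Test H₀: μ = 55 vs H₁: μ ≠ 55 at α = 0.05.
One-sample t-test:
H₀: μ = 55
H₁: μ ≠ 55
df = n - 1 = 39
t = (x̄ - μ₀) / (s/√n) = (54.86 - 55) / (14.16/√40) = -0.063
p-value = 0.9505

Since p-value > α = 0.05, we fail to reject H₀.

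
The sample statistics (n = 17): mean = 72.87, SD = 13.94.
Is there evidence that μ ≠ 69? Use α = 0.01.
One-sample t-test:
H₀: μ = 69
H₁: μ ≠ 69
df = n - 1 = 16
t = (x̄ - μ₀) / (s/√n) = (72.87 - 69) / (13.94/√17) = 1.145
p-value = 0.2692

Since p-value > α = 0.01, we fail to reject H₀.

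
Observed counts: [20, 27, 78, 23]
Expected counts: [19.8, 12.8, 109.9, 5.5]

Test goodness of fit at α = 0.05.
Chi-square goodness of fit test:
H₀: observed counts match expected distribution
H₁: observed counts differ from expected distribution
df = k - 1 = 3
χ² = Σ(O - E)²/E
   = (20 - 19.8)²/19.8 + (27 - 12.8)²/12.8 + (78 - 109.9)²/109.9 + (23 - 5.5)²/5.5
   = 0.002 + 15.753 + 9.259 + 55.682
   = 80.70
p-value < 0.0001

Since p-value < α = 0.05, we reject H₀.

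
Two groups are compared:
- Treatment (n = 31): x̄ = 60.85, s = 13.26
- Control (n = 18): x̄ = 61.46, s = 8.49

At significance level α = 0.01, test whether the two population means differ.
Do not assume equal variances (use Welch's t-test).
Welch's two-sample t-test:
H₀: μ₁ = μ₂
H₁: μ₁ ≠ μ₂
s₁²/n₁ = 13.26²/31 = 5.6719,  s₂²/n₂ = 8.49²/18 = 4.0045
SE = √(s₁²/n₁ + s₂²/n₂) = √(5.6719 + 4.0045) = 3.1107
df (Welch-Satterthwaite) = (s₁²/n₁ + s₂²/n₂)² / [(s₁²/n₁)²/(n₁-1) + (s₂²/n₂)²/(n₂-1)] ≈ 46.45
t = (x̄₁ - x̄₂) / SE = (60.85 - 61.46) / 3.1107 = -0.61 / 3.1107 = -0.196
p-value = 0.8454

Since p-value > α = 0.01, we fail to reject H₀.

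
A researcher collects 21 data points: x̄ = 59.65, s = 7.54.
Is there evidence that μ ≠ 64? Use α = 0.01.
One-sample t-test:
H₀: μ = 64
H₁: μ ≠ 64
df = n - 1 = 20
t = (x̄ - μ₀) / (s/√n) = (59.65 - 64) / (7.54/√21) = -2.644
p-value = 0.0156

Since p-value > α = 0.01, we fail to reject H₀.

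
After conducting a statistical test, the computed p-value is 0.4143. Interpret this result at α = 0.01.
Since p = 0.4143 > α = 0.01, fail to reject H₀.
There is insufficient evidence to reject the null hypothesis; the result is not statistically significant at the 0.01 level.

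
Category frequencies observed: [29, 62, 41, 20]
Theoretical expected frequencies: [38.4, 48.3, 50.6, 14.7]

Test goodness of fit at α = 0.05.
Chi-square goodness of fit test:
H₀: observed counts match expected distribution
H₁: observed counts differ from expected distribution
df = k - 1 = 3
χ² = Σ(O - E)²/E
   = (29 - 38.4)²/38.4 + (62 - 48.3)²/48.3 + (41 - 50.6)²/50.6 + (20 - 14.7)²/14.7
   = 2.301 + 3.886 + 1.821 + 1.911
   = 9.92
p-value = 0.0193

Since p-value < α = 0.05, we reject H₀.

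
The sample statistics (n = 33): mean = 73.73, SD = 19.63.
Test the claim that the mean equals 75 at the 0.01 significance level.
One-sample t-test:
H₀: μ = 75
H₁: μ ≠ 75
df = n - 1 = 32
t = (x̄ - μ₀) / (s/√n) = (73.73 - 75) / (19.63/√33) = -0.372
p-value = 0.7126

Since p-value > α = 0.01, we fail to reject H₀.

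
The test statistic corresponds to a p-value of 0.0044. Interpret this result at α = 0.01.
Since p = 0.0044 < α = 0.01, reject H₀.
There is sufficient evidence to reject the null hypothesis; the result is statistically significant at the 0.01 level.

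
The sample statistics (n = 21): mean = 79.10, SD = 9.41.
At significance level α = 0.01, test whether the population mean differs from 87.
One-sample t-test:
H₀: μ = 87
H₁: μ ≠ 87
df = n - 1 = 20
t = (x̄ - μ₀) / (s/√n) = (79.10 - 87) / (9.41/√21) = -3.847
p-value = 0.0010

Since p-value < α = 0.01, we reject H₀.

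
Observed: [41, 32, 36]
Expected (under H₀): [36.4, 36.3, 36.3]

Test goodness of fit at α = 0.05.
Chi-square goodness of fit test:
H₀: observed counts match expected distribution
H₁: observed counts differ from expected distribution
df = k - 1 = 2
χ² = Σ(O - E)²/E
   = (41 - 36.4)²/36.4 + (32 - 36.3)²/36.3 + (36 - 36.3)²/36.3
   = 0.581 + 0.509 + 0.002
   = 1.09
p-value = 0.5789

Since p-value > α = 0.05, we fail to reject H₀.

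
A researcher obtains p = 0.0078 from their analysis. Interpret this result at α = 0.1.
Since p = 0.0078 < α = 0.1, reject H₀.
There is sufficient evidence to reject the null hypothesis; the result is statistically significant at the 0.1 level.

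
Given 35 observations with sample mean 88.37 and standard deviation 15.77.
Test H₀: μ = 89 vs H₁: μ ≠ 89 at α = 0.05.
One-sample t-test:
H₀: μ = 89
H₁: μ ≠ 89
df = n - 1 = 34
t = (x̄ - μ₀) / (s/√n) = (88.37 - 89) / (15.77/√35) = -0.236
p-value = 0.8146

Since p-value > α = 0.05, we fail to reject H₀.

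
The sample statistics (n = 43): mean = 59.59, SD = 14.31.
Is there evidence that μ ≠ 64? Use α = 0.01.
One-sample t-test:
H₀: μ = 64
H₁: μ ≠ 64
df = n - 1 = 42
t = (x̄ - μ₀) / (s/√n) = (59.59 - 64) / (14.31/√43) = -2.021
p-value = 0.0497

Since p-value > α = 0.01, we fail to reject H₀.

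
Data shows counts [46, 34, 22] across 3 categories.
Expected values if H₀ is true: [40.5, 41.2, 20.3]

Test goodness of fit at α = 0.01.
Chi-square goodness of fit test:
H₀: observed counts match expected distribution
H₁: observed counts differ from expected distribution
df = k - 1 = 2
χ² = Σ(O - E)²/E
   = (46 - 40.5)²/40.5 + (34 - 41.2)²/41.2 + (22 - 20.3)²/20.3
   = 0.747 + 1.258 + 0.142
   = 2.15
p-value = 0.3417

Since p-value > α = 0.01, we fail to reject H₀.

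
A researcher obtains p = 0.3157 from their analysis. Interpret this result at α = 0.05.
Since p = 0.3157 > α = 0.05, fail to reject H₀.
There is insufficient evidence to reject the null hypothesis; the result is not statistically significant at the 0.05 level.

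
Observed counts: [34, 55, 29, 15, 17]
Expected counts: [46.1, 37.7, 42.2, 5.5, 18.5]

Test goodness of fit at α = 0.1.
Chi-square goodness of fit test:
H₀: observed counts match expected distribution
H₁: observed counts differ from expected distribution
df = k - 1 = 4
χ² = Σ(O - E)²/E
   = (34 - 46.1)²/46.1 + (55 - 37.7)²/37.7 + (29 - 42.2)²/42.2 + (15 - 5.5)²/5.5 + (17 - 18.5)²/18.5
   = 3.176 + 7.939 + 4.129 + 16.409 + 0.122
   = 31.77
p-value < 0.0001

Since p-value < α = 0.1, we reject H₀.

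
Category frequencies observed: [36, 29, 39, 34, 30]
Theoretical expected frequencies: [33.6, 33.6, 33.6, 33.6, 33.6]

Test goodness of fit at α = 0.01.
Chi-square goodness of fit test:
H₀: observed counts match expected distribution
H₁: observed counts differ from expected distribution
df = k - 1 = 4
χ² = Σ(O - E)²/E
   = (36 - 33.6)²/33.6 + (29 - 33.6)²/33.6 + (39 - 33.6)²/33.6 + (34 - 33.6)²/33.6 + (30 - 33.6)²/33.6
   = 0.171 + 0.630 + 0.868 + 0.005 + 0.386
   = 2.06
p-value = 0.7248

Since p-value > α = 0.01, we fail to reject H₀.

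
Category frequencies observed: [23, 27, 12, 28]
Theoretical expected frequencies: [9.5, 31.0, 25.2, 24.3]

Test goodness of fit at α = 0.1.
Chi-square goodness of fit test:
H₀: observed counts match expected distribution
H₁: observed counts differ from expected distribution
df = k - 1 = 3
χ² = Σ(O - E)²/E
   = (23 - 9.5)²/9.5 + (27 - 31.0)²/31.0 + (12 - 25.2)²/25.2 + (28 - 24.3)²/24.3
   = 19.184 + 0.516 + 6.914 + 0.563
   = 27.18
p-value < 0.0001

Since p-value < α = 0.1, we reject H₀.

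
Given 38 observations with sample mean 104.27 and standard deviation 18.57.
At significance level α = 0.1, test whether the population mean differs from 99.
One-sample t-test:
H₀: μ = 99
H₁: μ ≠ 99
df = n - 1 = 37
t = (x̄ - μ₀) / (s/√n) = (104.27 - 99) / (18.57/√38) = 1.749
p-value = 0.0885

Since p-value < α = 0.1, we reject H₀.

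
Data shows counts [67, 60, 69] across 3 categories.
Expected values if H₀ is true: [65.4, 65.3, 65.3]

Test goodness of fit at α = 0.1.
Chi-square goodness of fit test:
H₀: observed counts match expected distribution
H₁: observed counts differ from expected distribution
df = k - 1 = 2
χ² = Σ(O - E)²/E
   = (67 - 65.4)²/65.4 + (60 - 65.3)²/65.3 + (69 - 65.3)²/65.3
   = 0.039 + 0.430 + 0.210
   = 0.68
p-value = 0.7121

Since p-value > α = 0.1, we fail to reject H₀.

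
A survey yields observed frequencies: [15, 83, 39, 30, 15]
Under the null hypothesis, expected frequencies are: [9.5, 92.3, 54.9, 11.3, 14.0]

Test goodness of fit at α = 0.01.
Chi-square goodness of fit test:
H₀: observed counts match expected distribution
H₁: observed counts differ from expected distribution
df = k - 1 = 4
χ² = Σ(O - E)²/E
   = (15 - 9.5)²/9.5 + (83 - 92.3)²/92.3 + (39 - 54.9)²/54.9 + (30 - 11.3)²/11.3 + (15 - 14.0)²/14.0
   = 3.184 + 0.937 + 4.605 + 30.946 + 0.071
   = 39.74
p-value < 0.0001

Since p-value < α = 0.01, we reject H₀.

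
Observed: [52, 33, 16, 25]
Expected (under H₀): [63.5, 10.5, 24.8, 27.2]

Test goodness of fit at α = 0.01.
Chi-square goodness of fit test:
H₀: observed counts match expected distribution
H₁: observed counts differ from expected distribution
df = k - 1 = 3
χ² = Σ(O - E)²/E
   = (52 - 63.5)²/63.5 + (33 - 10.5)²/10.5 + (16 - 24.8)²/24.8 + (25 - 27.2)²/27.2
   = 2.083 + 48.214 + 3.123 + 0.178
   = 53.60
p-value < 0.0001

Since p-value < α = 0.01, we reject H₀.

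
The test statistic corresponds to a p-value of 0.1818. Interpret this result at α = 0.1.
Since p = 0.1818 > α = 0.1, fail to reject H₀.
There is insufficient evidence to reject the null hypothesis; the result is not statistically significant at the 0.1 level.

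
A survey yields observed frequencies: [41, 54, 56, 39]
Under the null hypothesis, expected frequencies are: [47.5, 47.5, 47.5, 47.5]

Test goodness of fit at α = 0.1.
Chi-square goodness of fit test:
H₀: observed counts match expected distribution
H₁: observed counts differ from expected distribution
df = k - 1 = 3
χ² = Σ(O - E)²/E
   = (41 - 47.5)²/47.5 + (54 - 47.5)²/47.5 + (56 - 47.5)²/47.5 + (39 - 47.5)²/47.5
   = 0.889 + 0.889 + 1.521 + 1.521
   = 4.82
p-value = 0.1854

Since p-value > α = 0.1, we fail to reject H₀.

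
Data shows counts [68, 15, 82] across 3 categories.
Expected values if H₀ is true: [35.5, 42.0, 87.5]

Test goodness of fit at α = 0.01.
Chi-square goodness of fit test:
H₀: observed counts match expected distribution
H₁: observed counts differ from expected distribution
df = k - 1 = 2
χ² = Σ(O - E)²/E
   = (68 - 35.5)²/35.5 + (15 - 42.0)²/42.0 + (82 - 87.5)²/87.5
   = 29.754 + 17.357 + 0.346
   = 47.46
p-value < 0.0001

Since p-value < α = 0.01, we reject H₀.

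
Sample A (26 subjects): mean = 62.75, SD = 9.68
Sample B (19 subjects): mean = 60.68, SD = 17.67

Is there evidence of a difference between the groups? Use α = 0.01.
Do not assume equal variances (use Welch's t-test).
Welch's two-sample t-test:
H₀: μ₁ = μ₂
H₁: μ₁ ≠ μ₂
s₁²/n₁ = 9.68²/26 = 3.6039,  s₂²/n₂ = 17.67²/19 = 16.4331
SE = √(s₁²/n₁ + s₂²/n₂) = √(3.6039 + 16.4331) = 4.4763
df (Welch-Satterthwaite) = (s₁²/n₁ + s₂²/n₂)² / [(s₁²/n₁)²/(n₁-1) + (s₂²/n₂)²/(n₂-1)] ≈ 25.87
t = (x̄₁ - x̄₂) / SE = (62.75 - 60.68) / 4.4763 = 2.07 / 4.4763 = 0.462
p-value = 0.6476

Since p-value > α = 0.01, we fail to reject H₀.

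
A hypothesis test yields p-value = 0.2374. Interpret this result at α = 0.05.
Since p = 0.2374 > α = 0.05, fail to reject H₀.
There is insufficient evidence to reject the null hypothesis; the result is not statistically significant at the 0.05 level.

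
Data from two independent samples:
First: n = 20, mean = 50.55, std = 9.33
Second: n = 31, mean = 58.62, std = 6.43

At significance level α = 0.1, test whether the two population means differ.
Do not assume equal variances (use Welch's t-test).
Welch's two-sample t-test:
H₀: μ₁ = μ₂
H₁: μ₁ ≠ μ₂
s₁²/n₁ = 9.33²/20 = 4.3524,  s₂²/n₂ = 6.43²/31 = 1.3337
SE = √(s₁²/n₁ + s₂²/n₂) = √(4.3524 + 1.3337) = 2.3846
df (Welch-Satterthwaite) = (s₁²/n₁ + s₂²/n₂)² / [(s₁²/n₁)²/(n₁-1) + (s₂²/n₂)²/(n₂-1)] ≈ 30.61
t = (x̄₁ - x̄₂) / SE = (50.55 - 58.62) / 2.3846 = -8.07 / 2.3846 = -3.384
p-value = 0.0020

Since p-value < α = 0.1, we reject H₀.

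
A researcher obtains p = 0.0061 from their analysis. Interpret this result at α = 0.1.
Since p = 0.0061 < α = 0.1, reject H₀.
There is sufficient evidence to reject the null hypothesis; the result is statistically significant at the 0.1 level.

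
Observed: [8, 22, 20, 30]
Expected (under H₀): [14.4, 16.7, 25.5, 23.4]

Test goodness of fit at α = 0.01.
Chi-square goodness of fit test:
H₀: observed counts match expected distribution
H₁: observed counts differ from expected distribution
df = k - 1 = 3
χ² = Σ(O - E)²/E
   = (8 - 14.4)²/14.4 + (22 - 16.7)²/16.7 + (20 - 25.5)²/25.5 + (30 - 23.4)²/23.4
   = 2.844 + 1.682 + 1.186 + 1.862
   = 7.57
p-value = 0.0557

Since p-value > α = 0.01, we fail to reject H₀.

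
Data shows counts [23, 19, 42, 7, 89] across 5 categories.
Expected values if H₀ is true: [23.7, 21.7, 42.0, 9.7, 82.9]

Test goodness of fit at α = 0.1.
Chi-square goodness of fit test:
H₀: observed counts match expected distribution
H₁: observed counts differ from expected distribution
df = k - 1 = 4
χ² = Σ(O - E)²/E
   = (23 - 23.7)²/23.7 + (19 - 21.7)²/21.7 + (42 - 42.0)²/42.0 + (7 - 9.7)²/9.7 + (89 - 82.9)²/82.9
   = 0.021 + 0.336 + 0.000 + 0.752 + 0.449
   = 1.56
p-value = 0.8165

Since p-value > α = 0.1, we fail to reject H₀.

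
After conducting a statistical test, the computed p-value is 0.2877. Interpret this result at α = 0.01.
Since p = 0.2877 > α = 0.01, fail to reject H₀.
There is insufficient evidence to reject the null hypothesis; the result is not statistically significant at the 0.01 level.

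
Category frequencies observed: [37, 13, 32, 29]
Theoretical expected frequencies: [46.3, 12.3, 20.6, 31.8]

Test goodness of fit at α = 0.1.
Chi-square goodness of fit test:
H₀: observed counts match expected distribution
H₁: observed counts differ from expected distribution
df = k - 1 = 3
χ² = Σ(O - E)²/E
   = (37 - 46.3)²/46.3 + (13 - 12.3)²/12.3 + (32 - 20.6)²/20.6 + (29 - 31.8)²/31.8
   = 1.868 + 0.040 + 6.309 + 0.247
   = 8.46
p-value = 0.0373

Since p-value < α = 0.1, we reject H₀.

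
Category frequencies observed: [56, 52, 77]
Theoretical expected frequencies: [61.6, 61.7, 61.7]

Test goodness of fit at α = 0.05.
Chi-square goodness of fit test:
H₀: observed counts match expected distribution
H₁: observed counts differ from expected distribution
df = k - 1 = 2
χ² = Σ(O - E)²/E
   = (56 - 61.6)²/61.6 + (52 - 61.7)²/61.7 + (77 - 61.7)²/61.7
   = 0.509 + 1.525 + 3.794
   = 5.83
p-value = 0.0543

Since p-value > α = 0.05, we fail to reject H₀.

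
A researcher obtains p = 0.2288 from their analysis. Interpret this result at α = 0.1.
Since p = 0.2288 > α = 0.1, fail to reject H₀.
There is insufficient evidence to reject the null hypothesis; the result is not statistically significant at the 0.1 level.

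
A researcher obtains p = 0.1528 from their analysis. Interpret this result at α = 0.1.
Since p = 0.1528 > α = 0.1, fail to reject H₀.
There is insufficient evidence to reject the null hypothesis; the result is not statistically significant at the 0.1 level.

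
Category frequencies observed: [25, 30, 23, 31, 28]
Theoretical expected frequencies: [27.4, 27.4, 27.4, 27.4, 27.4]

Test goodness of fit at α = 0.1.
Chi-square goodness of fit test:
H₀: observed counts match expected distribution
H₁: observed counts differ from expected distribution
df = k - 1 = 4
χ² = Σ(O - E)²/E
   = (25 - 27.4)²/27.4 + (30 - 27.4)²/27.4 + (23 - 27.4)²/27.4 + (31 - 27.4)²/27.4 + (28 - 27.4)²/27.4
   = 0.210 + 0.247 + 0.707 + 0.473 + 0.013
   = 1.65
p-value = 0.7998

Since p-value > α = 0.1, we fail to reject H₀.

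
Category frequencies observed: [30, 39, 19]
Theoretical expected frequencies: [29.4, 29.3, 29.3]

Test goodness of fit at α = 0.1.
Chi-square goodness of fit test:
H₀: observed counts match expected distribution
H₁: observed counts differ from expected distribution
df = k - 1 = 2
χ² = Σ(O - E)²/E
   = (30 - 29.4)²/29.4 + (39 - 29.3)²/29.3 + (19 - 29.3)²/29.3
   = 0.012 + 3.211 + 3.621
   = 6.84
p-value = 0.0326

Since p-value < α = 0.1, we reject H₀.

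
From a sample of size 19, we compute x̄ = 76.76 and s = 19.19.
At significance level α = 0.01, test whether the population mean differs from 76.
One-sample t-test:
H₀: μ = 76
H₁: μ ≠ 76
df = n - 1 = 18
t = (x̄ - μ₀) / (s/√n) = (76.76 - 76) / (19.19/√19) = 0.173
p-value = 0.8649

Since p-value > α = 0.01, we fail to reject H₀.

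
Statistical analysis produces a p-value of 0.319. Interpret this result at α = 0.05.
Since p = 0.319 > α = 0.05, fail to reject H₀.
There is insufficient evidence to reject the null hypothesis; the result is not statistically significant at the 0.05 level.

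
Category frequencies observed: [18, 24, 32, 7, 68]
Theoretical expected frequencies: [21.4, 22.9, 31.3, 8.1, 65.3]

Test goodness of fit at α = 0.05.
Chi-square goodness of fit test:
H₀: observed counts match expected distribution
H₁: observed counts differ from expected distribution
df = k - 1 = 4
χ² = Σ(O - E)²/E
   = (18 - 21.4)²/21.4 + (24 - 22.9)²/22.9 + (32 - 31.3)²/31.3 + (7 - 8.1)²/8.1 + (68 - 65.3)²/65.3
   = 0.540 + 0.053 + 0.016 + 0.149 + 0.112
   = 0.87
p-value = 0.9289

Since p-value > α = 0.05, we fail to reject H₀.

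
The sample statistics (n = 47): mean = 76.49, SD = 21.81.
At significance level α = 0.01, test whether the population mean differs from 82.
One-sample t-test:
H₀: μ = 82
H₁: μ ≠ 82
df = n - 1 = 46
t = (x̄ - μ₀) / (s/√n) = (76.49 - 82) / (21.81/√47) = -1.732
p-value = 0.0900

Since p-value > α = 0.01, we fail to reject H₀.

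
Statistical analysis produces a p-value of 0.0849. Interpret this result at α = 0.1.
Since p = 0.0849 < α = 0.1, reject H₀.
There is sufficient evidence to reject the null hypothesis; the result is statistically significant at the 0.1 level.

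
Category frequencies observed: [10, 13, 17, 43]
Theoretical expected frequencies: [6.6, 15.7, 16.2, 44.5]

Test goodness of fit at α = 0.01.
Chi-square goodness of fit test:
H₀: observed counts match expected distribution
H₁: observed counts differ from expected distribution
df = k - 1 = 3
χ² = Σ(O - E)²/E
   = (10 - 6.6)²/6.6 + (13 - 15.7)²/15.7 + (17 - 16.2)²/16.2 + (43 - 44.5)²/44.5
   = 1.752 + 0.464 + 0.040 + 0.051
   = 2.31
p-value = 0.5114

Since p-value > α = 0.01, we fail to reject H₀.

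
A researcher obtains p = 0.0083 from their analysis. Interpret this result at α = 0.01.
Since p = 0.0083 < α = 0.01, reject H₀.
There is sufficient evidence to reject the null hypothesis; the result is statistically significant at the 0.01 level.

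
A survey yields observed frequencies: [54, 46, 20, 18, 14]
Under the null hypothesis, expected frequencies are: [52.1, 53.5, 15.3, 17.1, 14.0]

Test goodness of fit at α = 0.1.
Chi-square goodness of fit test:
H₀: observed counts match expected distribution
H₁: observed counts differ from expected distribution
df = k - 1 = 4
χ² = Σ(O - E)²/E
   = (54 - 52.1)²/52.1 + (46 - 53.5)²/53.5 + (20 - 15.3)²/15.3 + (18 - 17.1)²/17.1 + (14 - 14.0)²/14.0
   = 0.069 + 1.051 + 1.444 + 0.047 + 0.000
   = 2.61
p-value = 0.6247

Since p-value > α = 0.1, we fail to reject H₀.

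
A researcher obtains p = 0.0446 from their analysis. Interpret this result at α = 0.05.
Since p = 0.0446 < α = 0.05, reject H₀.
There is sufficient evidence to reject the null hypothesis; the result is statistically significant at the 0.05 level.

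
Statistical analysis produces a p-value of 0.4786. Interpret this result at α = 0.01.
Since p = 0.4786 > α = 0.01, fail to reject H₀.
There is insufficient evidence to reject the null hypothesis; the result is not statistically significant at the 0.01 level.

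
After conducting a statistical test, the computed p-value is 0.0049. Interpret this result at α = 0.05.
Since p = 0.0049 < α = 0.05, reject H₀.
There is sufficient evidence to reject the null hypothesis; the result is statistically significant at the 0.05 level.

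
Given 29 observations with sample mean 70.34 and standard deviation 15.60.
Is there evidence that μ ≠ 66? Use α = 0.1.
One-sample t-test:
H₀: μ = 66
H₁: μ ≠ 66
df = n - 1 = 28
t = (x̄ - μ₀) / (s/√n) = (70.34 - 66) / (15.60/√29) = 1.498
p-value = 0.1453

Since p-value > α = 0.1, we fail to reject H₀.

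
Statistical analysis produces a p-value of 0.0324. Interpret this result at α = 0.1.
Since p = 0.0324 < α = 0.1, reject H₀.
There is sufficient evidence to reject the null hypothesis; the result is statistically significant at the 0.1 level.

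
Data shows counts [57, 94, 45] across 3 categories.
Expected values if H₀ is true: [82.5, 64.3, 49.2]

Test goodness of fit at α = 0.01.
Chi-square goodness of fit test:
H₀: observed counts match expected distribution
H₁: observed counts differ from expected distribution
df = k - 1 = 2
χ² = Σ(O - E)²/E
   = (57 - 82.5)²/82.5 + (94 - 64.3)²/64.3 + (45 - 49.2)²/49.2
   = 7.882 + 13.718 + 0.359
   = 21.96
p-value < 0.0001

Since p-value < α = 0.01, we reject H₀.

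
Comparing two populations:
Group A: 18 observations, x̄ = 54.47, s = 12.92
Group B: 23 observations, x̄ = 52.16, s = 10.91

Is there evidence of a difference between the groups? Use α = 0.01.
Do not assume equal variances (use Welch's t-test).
Welch's two-sample t-test:
H₀: μ₁ = μ₂
H₁: μ₁ ≠ μ₂
s₁²/n₁ = 12.92²/18 = 9.2737,  s₂²/n₂ = 10.91²/23 = 5.1751
SE = √(s₁²/n₁ + s₂²/n₂) = √(9.2737 + 5.1751) = 3.8012
df (Welch-Satterthwaite) = (s₁²/n₁ + s₂²/n₂)² / [(s₁²/n₁)²/(n₁-1) + (s₂²/n₂)²/(n₂-1)] ≈ 33.26
t = (x̄₁ - x̄₂) / SE = (54.47 - 52.16) / 3.8012 = 2.31 / 3.8012 = 0.608
p-value = 0.5475

Since p-value > α = 0.01, we fail to reject H₀.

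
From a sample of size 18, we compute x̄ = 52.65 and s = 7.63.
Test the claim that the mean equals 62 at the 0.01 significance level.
One-sample t-test:
H₀: μ = 62
H₁: μ ≠ 62
df = n - 1 = 17
t = (x̄ - μ₀) / (s/√n) = (52.65 - 62) / (7.63/√18) = -5.199
p-value = 0.0001

Since p-value < α = 0.01, we reject H₀.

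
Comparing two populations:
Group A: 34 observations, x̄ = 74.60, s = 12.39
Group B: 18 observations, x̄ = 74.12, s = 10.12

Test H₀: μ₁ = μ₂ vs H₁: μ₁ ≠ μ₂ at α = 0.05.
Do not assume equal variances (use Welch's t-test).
Welch's two-sample t-test:
H₀: μ₁ = μ₂
H₁: μ₁ ≠ μ₂
s₁²/n₁ = 12.39²/34 = 4.5151,  s₂²/n₂ = 10.12²/18 = 5.6897
SE = √(s₁²/n₁ + s₂²/n₂) = √(4.5151 + 5.6897) = 3.1945
df (Welch-Satterthwaite) = (s₁²/n₁ + s₂²/n₂)² / [(s₁²/n₁)²/(n₁-1) + (s₂²/n₂)²/(n₂-1)] ≈ 41.29
t = (x̄₁ - x̄₂) / SE = (74.60 - 74.12) / 3.1945 = 0.48 / 3.1945 = 0.150
p-value = 0.8813

Since p-value > α = 0.05, we fail to reject H₀.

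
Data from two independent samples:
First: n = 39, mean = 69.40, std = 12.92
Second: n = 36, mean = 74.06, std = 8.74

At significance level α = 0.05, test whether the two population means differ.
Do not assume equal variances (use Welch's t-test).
Welch's two-sample t-test:
H₀: μ₁ = μ₂
H₁: μ₁ ≠ μ₂
s₁²/n₁ = 12.92²/39 = 4.2802,  s₂²/n₂ = 8.74²/36 = 2.1219
SE = √(s₁²/n₁ + s₂²/n₂) = √(4.2802 + 2.1219) = 2.5302
df (Welch-Satterthwaite) = (s₁²/n₁ + s₂²/n₂)² / [(s₁²/n₁)²/(n₁-1) + (s₂²/n₂)²/(n₂-1)] ≈ 67.11
t = (x̄₁ - x̄₂) / SE = (69.40 - 74.06) / 2.5302 = -4.66 / 2.5302 = -1.842
p-value = 0.0699

Since p-value > α = 0.05, we fail to reject H₀.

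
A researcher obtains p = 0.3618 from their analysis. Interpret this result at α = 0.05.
Since p = 0.3618 > α = 0.05, fail to reject H₀.
There is insufficient evidence to reject the null hypothesis; the result is not statistically significant at the 0.05 level.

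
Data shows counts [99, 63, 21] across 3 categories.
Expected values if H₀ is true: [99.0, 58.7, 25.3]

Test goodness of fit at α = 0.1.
Chi-square goodness of fit test:
H₀: observed counts match expected distribution
H₁: observed counts differ from expected distribution
df = k - 1 = 2
χ² = Σ(O - E)²/E
   = (99 - 99.0)²/99.0 + (63 - 58.7)²/58.7 + (21 - 25.3)²/25.3
   = 0.000 + 0.315 + 0.731
   = 1.05
p-value = 0.5928

Since p-value > α = 0.1, we fail to reject H₀.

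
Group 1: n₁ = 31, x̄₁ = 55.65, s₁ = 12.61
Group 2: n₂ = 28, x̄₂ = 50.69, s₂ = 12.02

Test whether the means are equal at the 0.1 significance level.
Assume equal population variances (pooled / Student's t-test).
Student's two-sample t-test (equal variances):
H₀: μ₁ = μ₂
H₁: μ₁ ≠ μ₂
df = n₁ + n₂ - 2 = 57
Pooled variance s_p² = [(n₁-1)s₁² + (n₂-1)s₂²] / (n₁ + n₂ - 2) = [(30)(12.61²) + (27)(12.02²)] / 57 = 152.1287
SE = √(s_p²(1/n₁ + 1/n₂)) = √(152.1287 × (1/31 + 1/28)) = 3.2157
t = (x̄₁ - x̄₂) / SE = (55.65 - 50.69) / 3.2157 = 4.96 / 3.2157 = 1.542
p-value = 0.1285

Since p-value > α = 0.1, we fail to reject H₀.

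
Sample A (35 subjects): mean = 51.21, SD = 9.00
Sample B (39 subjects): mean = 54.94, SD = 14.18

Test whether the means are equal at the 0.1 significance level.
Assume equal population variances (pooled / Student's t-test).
Student's two-sample t-test (equal variances):
H₀: μ₁ = μ₂
H₁: μ₁ ≠ μ₂
df = n₁ + n₂ - 2 = 72
Pooled variance s_p² = [(n₁-1)s₁² + (n₂-1)s₂²] / (n₁ + n₂ - 2) = [(34)(9.00²) + (38)(14.18²)] / 72 = 144.3715
SE = √(s_p²(1/n₁ + 1/n₂)) = √(144.3715 × (1/35 + 1/39)) = 2.7976
t = (x̄₁ - x̄₂) / SE = (51.21 - 54.94) / 2.7976 = -3.73 / 2.7976 = -1.333
p-value = 0.1866

Since p-value > α = 0.1, we fail to reject H₀.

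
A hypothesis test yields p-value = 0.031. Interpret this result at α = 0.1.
Since p = 0.031 < α = 0.1, reject H₀.
There is sufficient evidence to reject the null hypothesis; the result is statistically significant at the 0.1 level.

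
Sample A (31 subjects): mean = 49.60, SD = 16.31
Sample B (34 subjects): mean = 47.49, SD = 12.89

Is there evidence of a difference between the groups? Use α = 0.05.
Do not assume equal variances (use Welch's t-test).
Welch's two-sample t-test:
H₀: μ₁ = μ₂
H₁: μ₁ ≠ μ₂
s₁²/n₁ = 16.31²/31 = 8.5812,  s₂²/n₂ = 12.89²/34 = 4.8868
SE = √(s₁²/n₁ + s₂²/n₂) = √(8.5812 + 4.8868) = 3.6699
df (Welch-Satterthwaite) = (s₁²/n₁ + s₂²/n₂)² / [(s₁²/n₁)²/(n₁-1) + (s₂²/n₂)²/(n₂-1)] ≈ 57.07
t = (x̄₁ - x̄₂) / SE = (49.60 - 47.49) / 3.6699 = 2.11 / 3.6699 = 0.575
p-value = 0.5676

Since p-value > α = 0.05, we fail to reject H₀.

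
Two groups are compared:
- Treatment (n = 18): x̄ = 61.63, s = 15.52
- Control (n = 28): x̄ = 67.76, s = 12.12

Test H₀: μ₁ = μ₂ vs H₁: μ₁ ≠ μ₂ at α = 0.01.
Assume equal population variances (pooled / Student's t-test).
Student's two-sample t-test (equal variances):
H₀: μ₁ = μ₂
H₁: μ₁ ≠ μ₂
df = n₁ + n₂ - 2 = 44
Pooled variance s_p² = [(n₁-1)s₁² + (n₂-1)s₂²] / (n₁ + n₂ - 2) = [(17)(15.52²) + (27)(12.12²)] / 44 = 183.2033
SE = √(s_p²(1/n₁ + 1/n₂)) = √(183.2033 × (1/18 + 1/28)) = 4.0891
t = (x̄₁ - x̄₂) / SE = (61.63 - 67.76) / 4.0891 = -6.13 / 4.0891 = -1.499
p-value = 0.1410

Since p-value > α = 0.01, we fail to reject H₀.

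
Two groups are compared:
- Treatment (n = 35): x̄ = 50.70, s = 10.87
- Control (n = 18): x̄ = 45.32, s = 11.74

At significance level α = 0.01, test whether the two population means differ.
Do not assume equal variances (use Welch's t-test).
Welch's two-sample t-test:
H₀: μ₁ = μ₂
H₁: μ₁ ≠ μ₂
s₁²/n₁ = 10.87²/35 = 3.3759,  s₂²/n₂ = 11.74²/18 = 7.6571
SE = √(s₁²/n₁ + s₂²/n₂) = √(3.3759 + 7.6571) = 3.3216
df (Welch-Satterthwaite) = (s₁²/n₁ + s₂²/n₂)² / [(s₁²/n₁)²/(n₁-1) + (s₂²/n₂)²/(n₂-1)] ≈ 32.17
t = (x̄₁ - x̄₂) / SE = (50.70 - 45.32) / 3.3216 = 5.38 / 3.3216 = 1.620
p-value = 0.1151

Since p-value > α = 0.01, we fail to reject H₀.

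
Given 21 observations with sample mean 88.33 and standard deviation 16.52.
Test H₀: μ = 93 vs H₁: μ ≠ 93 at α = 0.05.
One-sample t-test:
H₀: μ = 93
H₁: μ ≠ 93
df = n - 1 = 20
t = (x̄ - μ₀) / (s/√n) = (88.33 - 93) / (16.52/√21) = -1.295
p-value = 0.2099

Since p-value > α = 0.05, we fail to reject H₀.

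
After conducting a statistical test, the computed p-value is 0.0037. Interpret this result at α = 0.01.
Since p = 0.0037 < α = 0.01, reject H₀.
There is sufficient evidence to reject the null hypothesis; the result is statistically significant at the 0.01 level.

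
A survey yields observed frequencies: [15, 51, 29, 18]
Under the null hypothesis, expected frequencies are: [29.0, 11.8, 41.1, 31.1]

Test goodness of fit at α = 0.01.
Chi-square goodness of fit test:
H₀: observed counts match expected distribution
H₁: observed counts differ from expected distribution
df = k - 1 = 3
χ² = Σ(O - E)²/E
   = (15 - 29.0)²/29.0 + (51 - 11.8)²/11.8 + (29 - 41.1)²/41.1 + (18 - 31.1)²/31.1
   = 6.759 + 130.224 + 3.562 + 5.518
   = 146.06
p-value < 0.0001

Since p-value < α = 0.01, we reject H₀.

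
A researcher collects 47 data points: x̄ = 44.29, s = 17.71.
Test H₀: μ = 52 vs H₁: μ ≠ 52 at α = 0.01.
One-sample t-test:
H₀: μ = 52
H₁: μ ≠ 52
df = n - 1 = 46
t = (x̄ - μ₀) / (s/√n) = (44.29 - 52) / (17.71/√47) = -2.985
p-value = 0.0045

Since p-value < α = 0.01, we reject H₀.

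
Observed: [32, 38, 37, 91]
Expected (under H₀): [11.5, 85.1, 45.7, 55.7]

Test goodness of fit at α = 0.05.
Chi-square goodness of fit test:
H₀: observed counts match expected distribution
H₁: observed counts differ from expected distribution
df = k - 1 = 3
χ² = Σ(O - E)²/E
   = (32 - 11.5)²/11.5 + (38 - 85.1)²/85.1 + (37 - 45.7)²/45.7 + (91 - 55.7)²/55.7
   = 36.543 + 26.068 + 1.656 + 22.371
   = 86.64
p-value < 0.0001

Since p-value < α = 0.05, we reject H₀.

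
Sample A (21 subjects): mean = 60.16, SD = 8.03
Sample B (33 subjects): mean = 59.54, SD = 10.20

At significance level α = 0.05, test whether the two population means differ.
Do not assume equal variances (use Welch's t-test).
Welch's two-sample t-test:
H₀: μ₁ = μ₂
H₁: μ₁ ≠ μ₂
s₁²/n₁ = 8.03²/21 = 3.0705,  s₂²/n₂ = 10.20²/33 = 3.1527
SE = √(s₁²/n₁ + s₂²/n₂) = √(3.0705 + 3.1527) = 2.4946
df (Welch-Satterthwaite) = (s₁²/n₁ + s₂²/n₂)² / [(s₁²/n₁)²/(n₁-1) + (s₂²/n₂)²/(n₂-1)] ≈ 49.52
t = (x̄₁ - x̄₂) / SE = (60.16 - 59.54) / 2.4946 = 0.62 / 2.4946 = 0.249
p-value = 0.8048

Since p-value > α = 0.05, we fail to reject H₀.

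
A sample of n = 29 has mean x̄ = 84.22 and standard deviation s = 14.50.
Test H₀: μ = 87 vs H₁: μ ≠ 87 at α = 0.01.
One-sample t-test:
H₀: μ = 87
H₁: μ ≠ 87
df = n - 1 = 28
t = (x̄ - μ₀) / (s/√n) = (84.22 - 87) / (14.50/√29) = -1.032
p-value = 0.3107

Since p-value > α = 0.01, we fail to reject H₀.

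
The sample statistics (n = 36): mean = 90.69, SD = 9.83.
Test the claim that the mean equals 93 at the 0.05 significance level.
One-sample t-test:
H₀: μ = 93
H₁: μ ≠ 93
df = n - 1 = 35
t = (x̄ - μ₀) / (s/√n) = (90.69 - 93) / (9.83/√36) = -1.410
p-value = 0.1674

Since p-value > α = 0.05, we fail to reject H₀.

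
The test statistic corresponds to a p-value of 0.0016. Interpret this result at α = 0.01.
Since p = 0.0016 < α = 0.01, reject H₀.
There is sufficient evidence to reject the null hypothesis; the result is statistically significant at the 0.01 level.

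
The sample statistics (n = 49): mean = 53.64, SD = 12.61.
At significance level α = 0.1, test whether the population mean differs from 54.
One-sample t-test:
H₀: μ = 54
H₁: μ ≠ 54
df = n - 1 = 48
t = (x̄ - μ₀) / (s/√n) = (53.64 - 54) / (12.61/√49) = -0.200
p-value = 0.8424

Since p-value > α = 0.1, we fail to reject H₀.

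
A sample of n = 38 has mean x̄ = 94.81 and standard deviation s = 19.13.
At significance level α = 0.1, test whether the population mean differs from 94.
One-sample t-test:
H₀: μ = 94
H₁: μ ≠ 94
df = n - 1 = 37
t = (x̄ - μ₀) / (s/√n) = (94.81 - 94) / (19.13/√38) = 0.261
p-value = 0.7955

Since p-value > α = 0.1, we fail to reject H₀.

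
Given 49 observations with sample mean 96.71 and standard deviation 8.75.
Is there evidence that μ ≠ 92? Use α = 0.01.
One-sample t-test:
H₀: μ = 92
H₁: μ ≠ 92
df = n - 1 = 48
t = (x̄ - μ₀) / (s/√n) = (96.71 - 92) / (8.75/√49) = 3.768
p-value = 0.0005

Since p-value < α = 0.01, we reject H₀.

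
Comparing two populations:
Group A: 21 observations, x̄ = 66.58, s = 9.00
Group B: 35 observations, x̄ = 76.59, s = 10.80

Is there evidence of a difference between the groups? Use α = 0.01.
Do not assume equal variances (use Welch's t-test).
Welch's two-sample t-test:
H₀: μ₁ = μ₂
H₁: μ₁ ≠ μ₂
s₁²/n₁ = 9.00²/21 = 3.8571,  s₂²/n₂ = 10.80²/35 = 3.3326
SE = √(s₁²/n₁ + s₂²/n₂) = √(3.8571 + 3.3326) = 2.6814
df (Welch-Satterthwaite) = (s₁²/n₁ + s₂²/n₂)² / [(s₁²/n₁)²/(n₁-1) + (s₂²/n₂)²/(n₂-1)] ≈ 48.29
t = (x̄₁ - x̄₂) / SE = (66.58 - 76.59) / 2.6814 = -10.01 / 2.6814 = -3.733
p-value = 0.0005

Since p-value < α = 0.01, we reject H₀.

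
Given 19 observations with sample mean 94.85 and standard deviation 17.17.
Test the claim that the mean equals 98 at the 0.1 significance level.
One-sample t-test:
H₀: μ = 98
H₁: μ ≠ 98
df = n - 1 = 18
t = (x̄ - μ₀) / (s/√n) = (94.85 - 98) / (17.17/√19) = -0.800
p-value = 0.4343

Since p-value > α = 0.1, we fail to reject H₀.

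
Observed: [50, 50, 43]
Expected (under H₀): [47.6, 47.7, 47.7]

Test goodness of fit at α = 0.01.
Chi-square goodness of fit test:
H₀: observed counts match expected distribution
H₁: observed counts differ from expected distribution
df = k - 1 = 2
χ² = Σ(O - E)²/E
   = (50 - 47.6)²/47.6 + (50 - 47.7)²/47.7 + (43 - 47.7)²/47.7
   = 0.121 + 0.111 + 0.463
   = 0.70
p-value = 0.7064

Since p-value > α = 0.01, we fail to reject H₀.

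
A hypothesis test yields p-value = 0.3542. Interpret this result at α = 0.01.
Since p = 0.3542 > α = 0.01, fail to reject H₀.
There is insufficient evidence to reject the null hypothesis; the result is not statistically significant at the 0.01 level.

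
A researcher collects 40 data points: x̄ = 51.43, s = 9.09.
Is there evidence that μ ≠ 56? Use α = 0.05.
One-sample t-test:
H₀: μ = 56
H₁: μ ≠ 56
df = n - 1 = 39
t = (x̄ - μ₀) / (s/√n) = (51.43 - 56) / (9.09/√40) = -3.180
p-value = 0.0029

Since p-value < α = 0.05, we reject H₀.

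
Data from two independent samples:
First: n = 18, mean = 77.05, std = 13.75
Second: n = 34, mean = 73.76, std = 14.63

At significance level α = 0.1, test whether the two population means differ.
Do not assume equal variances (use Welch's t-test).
Welch's two-sample t-test:
H₀: μ₁ = μ₂
H₁: μ₁ ≠ μ₂
s₁²/n₁ = 13.75²/18 = 10.5035,  s₂²/n₂ = 14.63²/34 = 6.2952
SE = √(s₁²/n₁ + s₂²/n₂) = √(10.5035 + 6.2952) = 4.0986
df (Welch-Satterthwaite) = (s₁²/n₁ + s₂²/n₂)² / [(s₁²/n₁)²/(n₁-1) + (s₂²/n₂)²/(n₂-1)] ≈ 36.69
t = (x̄₁ - x̄₂) / SE = (77.05 - 73.76) / 4.0986 = 3.29 / 4.0986 = 0.803
p-value = 0.4273

Since p-value > α = 0.1, we fail to reject H₀.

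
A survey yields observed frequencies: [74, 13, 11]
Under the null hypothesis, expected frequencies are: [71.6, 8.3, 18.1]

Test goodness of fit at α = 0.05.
Chi-square goodness of fit test:
H₀: observed counts match expected distribution
H₁: observed counts differ from expected distribution
df = k - 1 = 2
χ² = Σ(O - E)²/E
   = (74 - 71.6)²/71.6 + (13 - 8.3)²/8.3 + (11 - 18.1)²/18.1
   = 0.080 + 2.661 + 2.785
   = 5.53
p-value = 0.0631

Since p-value > α = 0.05, we fail to reject H₀.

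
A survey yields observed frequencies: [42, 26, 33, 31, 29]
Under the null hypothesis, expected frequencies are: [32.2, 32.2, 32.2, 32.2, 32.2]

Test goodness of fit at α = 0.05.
Chi-square goodness of fit test:
H₀: observed counts match expected distribution
H₁: observed counts differ from expected distribution
df = k - 1 = 4
χ² = Σ(O - E)²/E
   = (42 - 32.2)²/32.2 + (26 - 32.2)²/32.2 + (33 - 32.2)²/32.2 + (31 - 32.2)²/32.2 + (29 - 32.2)²/32.2
   = 2.983 + 1.194 + 0.020 + 0.045 + 0.318
   = 4.56
p-value = 0.3356

Since p-value > α = 0.05, we fail to reject H₀.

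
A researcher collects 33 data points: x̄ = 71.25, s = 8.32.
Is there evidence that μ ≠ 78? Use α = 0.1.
One-sample t-test:
H₀: μ = 78
H₁: μ ≠ 78
df = n - 1 = 32
t = (x̄ - μ₀) / (s/√n) = (71.25 - 78) / (8.32/√33) = -4.661
p-value = 0.0001

Since p-value < α = 0.1, we reject H₀.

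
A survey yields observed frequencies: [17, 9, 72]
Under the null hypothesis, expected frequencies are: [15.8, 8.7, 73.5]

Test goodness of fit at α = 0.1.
Chi-square goodness of fit test:
H₀: observed counts match expected distribution
H₁: observed counts differ from expected distribution
df = k - 1 = 2
χ² = Σ(O - E)²/E
   = (17 - 15.8)²/15.8 + (9 - 8.7)²/8.7 + (72 - 73.5)²/73.5
   = 0.091 + 0.010 + 0.031
   = 0.13
p-value = 0.9361

Since p-value > α = 0.1, we fail to reject H₀.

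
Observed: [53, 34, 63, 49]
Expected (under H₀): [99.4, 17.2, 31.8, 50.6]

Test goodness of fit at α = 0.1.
Chi-square goodness of fit test:
H₀: observed counts match expected distribution
H₁: observed counts differ from expected distribution
df = k - 1 = 3
χ² = Σ(O - E)²/E
   = (53 - 99.4)²/99.4 + (34 - 17.2)²/17.2 + (63 - 31.8)²/31.8 + (49 - 50.6)²/50.6
   = 21.660 + 16.409 + 30.611 + 0.051
   = 68.73
p-value < 0.0001

Since p-value < α = 0.1, we reject H₀.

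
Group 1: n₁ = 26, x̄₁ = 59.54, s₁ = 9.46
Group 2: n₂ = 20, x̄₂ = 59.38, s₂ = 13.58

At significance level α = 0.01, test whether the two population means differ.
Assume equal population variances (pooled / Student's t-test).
Student's two-sample t-test (equal variances):
H₀: μ₁ = μ₂
H₁: μ₁ ≠ μ₂
df = n₁ + n₂ - 2 = 44
Pooled variance s_p² = [(n₁-1)s₁² + (n₂-1)s₂²] / (n₁ + n₂ - 2) = [(25)(9.46²) + (19)(13.58²)] / 44 = 130.4819
SE = √(s_p²(1/n₁ + 1/n₂)) = √(130.4819 × (1/26 + 1/20)) = 3.3974
t = (x̄₁ - x̄₂) / SE = (59.54 - 59.38) / 3.3974 = 0.16 / 3.3974 = 0.047
p-value = 0.9627

Since p-value > α = 0.01, we fail to reject H₀.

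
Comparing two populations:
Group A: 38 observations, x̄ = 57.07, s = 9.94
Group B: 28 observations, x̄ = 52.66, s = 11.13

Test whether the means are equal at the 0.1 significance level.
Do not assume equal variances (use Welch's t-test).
Welch's two-sample t-test:
H₀: μ₁ = μ₂
H₁: μ₁ ≠ μ₂
s₁²/n₁ = 9.94²/38 = 2.6001,  s₂²/n₂ = 11.13²/28 = 4.4242
SE = √(s₁²/n₁ + s₂²/n₂) = √(2.6001 + 4.4242) = 2.6503
df (Welch-Satterthwaite) = (s₁²/n₁ + s₂²/n₂)² / [(s₁²/n₁)²/(n₁-1) + (s₂²/n₂)²/(n₂-1)] ≈ 54.36
t = (x̄₁ - x̄₂) / SE = (57.07 - 52.66) / 2.6503 = 4.41 / 2.6503 = 1.664
p-value = 0.1019

Since p-value > α = 0.1, we fail to reject H₀.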